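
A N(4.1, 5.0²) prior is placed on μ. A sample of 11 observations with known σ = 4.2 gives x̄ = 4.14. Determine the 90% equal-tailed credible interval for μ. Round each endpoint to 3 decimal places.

Posterior precision = 1/5.0² + 11/4.2² = 0.0400 + 0.6236 = 0.6636, so posterior SD = 1.2276.
Posterior mean = (4.1/5.0² + 11·4.14/4.2²) / 0.6636 = 4.1376.
Interval: 4.1376 ± 1.645 × 1.2276 → [2.118, 6.157].

[2.118, 6.157]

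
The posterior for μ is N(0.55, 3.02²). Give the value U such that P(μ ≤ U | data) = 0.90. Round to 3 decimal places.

Need U with P(μ ≤ U) = 0.90: U = 0.55 + z_{0.1}·3.02.
z = 1.282; U = 0.55 + 1.282 × 3.02 = 4.420.

4.420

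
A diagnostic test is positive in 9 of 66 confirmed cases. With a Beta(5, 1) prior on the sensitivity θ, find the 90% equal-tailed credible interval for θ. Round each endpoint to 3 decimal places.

Posterior: Beta(5+9, 1+57) = Beta(14, 58).
Equal-tailed 90% interval: the 0.05 and 0.95 quantiles of Beta(14, 58).
Posterior mean ≈ 0.194, SD ≈ 0.046; a Normal approximation gives roughly [0.118, 0.271].
Exact: F⁻¹(0.05) = 0.123; F⁻¹(0.95) = 0.275.

[0.123, 0.275]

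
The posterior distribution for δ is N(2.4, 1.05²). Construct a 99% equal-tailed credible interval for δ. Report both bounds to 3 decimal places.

The posterior is symmetric, so the 99% equal-tailed interval is δ = 2.4 ± z·1.05 with z = 2.576.
Half-width: 2.576 × 1.05 = 2.705.
2.4 − 2.705 = -0.305; 2.4 + 2.705 = 5.105.

[-0.305, 5.105]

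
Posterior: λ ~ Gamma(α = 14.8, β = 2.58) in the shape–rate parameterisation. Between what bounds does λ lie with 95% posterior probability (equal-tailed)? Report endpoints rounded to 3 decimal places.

[3.196, 9.007]

Posterior: Gamma(shape 14.8, rate 2.58).
Equal-tailed 95% interval: Gamma(14.8, 2.58) quantiles at 0.025 and 0.975.
Posterior mean ≈ 5.736, SD ≈ 1.491; a Normal approximation gives roughly [2.814, 8.659].
Exact: lower = 3.196; upper = 9.007.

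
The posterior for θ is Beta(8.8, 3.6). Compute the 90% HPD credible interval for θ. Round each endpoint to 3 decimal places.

The posterior is unimodal and skewed, so the HPD interval has equal density at both endpoints and is the shortest 90% interval.
Solving f(0.515) = f(0.913) with F(0.913) − F(0.515) = 0.90 gives [0.515, 0.913].
For comparison, the equal-tailed interval is [0.487, 0.893]; the HPD is narrower and shifted toward the mode.

[0.515, 0.913]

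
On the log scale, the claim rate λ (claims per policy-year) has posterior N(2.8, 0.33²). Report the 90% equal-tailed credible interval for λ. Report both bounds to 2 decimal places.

On the log scale the 90% interval is 2.8 ± 1.645 × 0.33 = [2.2572, 3.3428].
Exponentiate: [e^2.2572, e^3.3428] = [9.56, 28.30].

[9.56, 28.30]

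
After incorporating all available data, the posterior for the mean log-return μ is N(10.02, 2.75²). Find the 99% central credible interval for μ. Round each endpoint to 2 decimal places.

[2.94, 17.10]

The posterior is symmetric, so the 99% equal-tailed interval is μ = 10.02 ± z·2.75 with z = 2.576.
Half-width: 2.576 × 2.75 = 7.08.
10.02 − 7.08 = 2.94; 10.02 + 7.08 = 17.10.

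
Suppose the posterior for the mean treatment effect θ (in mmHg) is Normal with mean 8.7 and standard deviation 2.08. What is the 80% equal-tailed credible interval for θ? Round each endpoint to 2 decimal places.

[6.03, 11.37]

The posterior is symmetric, so the 80% equal-tailed interval is θ = 8.7 ± z·2.08 with z = 1.282.
Half-width: 1.282 × 2.08 = 2.67.
8.7 − 2.67 = 6.03; 8.7 + 2.67 = 11.37.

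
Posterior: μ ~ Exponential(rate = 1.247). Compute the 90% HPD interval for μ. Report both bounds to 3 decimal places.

[0.000, 1.846]

The exponential density is strictly decreasing on [0, ∞), so the HPD interval is anchored at 0: [0, q] with P(μ ≤ q) = 0.90.
q = −ln(1 − 0.90) / 1.247 = 2.3026 / 1.247 = 1.846.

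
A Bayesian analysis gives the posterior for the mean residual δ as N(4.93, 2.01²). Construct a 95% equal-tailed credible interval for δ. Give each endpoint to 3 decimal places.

The posterior is symmetric, so the 95% equal-tailed interval is δ = 4.93 ± z·2.01 with z = 1.960.
Half-width: 1.960 × 2.01 = 3.940.
4.93 − 3.940 = 0.990; 4.93 + 3.940 = 8.870.

[0.990, 8.870]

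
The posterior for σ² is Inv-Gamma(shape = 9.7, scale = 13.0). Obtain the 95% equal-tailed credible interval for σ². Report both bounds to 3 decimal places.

[0.779, 2.832]

Inverse-Gamma(9.7, 13.0) quantiles: F⁻¹(0.025) and F⁻¹(0.975).
Equivalently, 1/σ² ~ Gamma(9.7, rate = 13.0); invert its 0.975 and 0.025 quantiles.
Posterior mean ≈ 1.494, SD ≈ 0.538; a Normal approximation gives roughly [0.439, 2.550].
Exact: lower = 0.779; upper = 2.832.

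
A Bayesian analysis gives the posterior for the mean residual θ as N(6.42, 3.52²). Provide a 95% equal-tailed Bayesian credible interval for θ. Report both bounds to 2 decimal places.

[-0.48, 13.32]

The posterior is symmetric, so the 95% equal-tailed interval is θ = 6.42 ± z·3.52 with z = 1.960.
Half-width: 1.960 × 3.52 = 6.90.
6.42 − 6.90 = -0.48; 6.42 + 6.90 = 13.32.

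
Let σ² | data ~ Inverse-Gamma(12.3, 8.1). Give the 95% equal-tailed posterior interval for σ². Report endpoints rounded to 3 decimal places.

[0.404, 1.263]

Inverse-Gamma(12.3, 8.1) quantiles: F⁻¹(0.025) and F⁻¹(0.975).
Equivalently, 1/σ² ~ Gamma(12.3, rate = 8.1); invert its 0.975 and 0.025 quantiles.
Posterior mean ≈ 0.717, SD ≈ 0.223; a Normal approximation gives roughly [0.279, 1.155].
Exact: lower = 0.404; upper = 1.263.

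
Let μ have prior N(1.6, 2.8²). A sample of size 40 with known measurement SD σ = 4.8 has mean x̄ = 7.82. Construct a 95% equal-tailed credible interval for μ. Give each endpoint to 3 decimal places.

[5.959, 8.830]

Posterior precision = 1/2.8² + 40/4.8² = 0.1276 + 1.7361 = 1.8637, so posterior SD = 0.7325.
Posterior mean = (1.6/2.8² + 40·7.82/4.8²) / 1.8637 = 7.3943.
Interval: 7.3943 ± 1.960 × 0.7325 → [5.959, 8.830].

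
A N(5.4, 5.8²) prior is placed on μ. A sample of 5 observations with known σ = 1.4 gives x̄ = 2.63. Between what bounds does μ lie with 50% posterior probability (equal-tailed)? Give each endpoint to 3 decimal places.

[2.242, 3.082]

Posterior precision = 1/5.8² + 5/1.4² = 0.0297 + 2.5510 = 2.5807, so posterior SD = 0.6225.
Posterior mean = (5.4/5.8² + 5·2.63/1.4²) / 2.5807 = 2.6619.
Interval: 2.6619 ± 0.674 × 0.6225 → [2.242, 3.082].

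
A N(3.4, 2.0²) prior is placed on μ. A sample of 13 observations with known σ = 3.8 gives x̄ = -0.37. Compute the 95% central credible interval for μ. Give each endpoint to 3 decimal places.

[-1.378, 2.277]

Posterior precision = 1/2.0² + 13/3.8² = 0.2500 + 0.9003 = 1.1503, so posterior SD = 0.9324.
Posterior mean = (3.4/2.0² + 13·-0.37/3.8²) / 1.1503 = 0.4494.
Interval: 0.4494 ± 1.960 × 0.9324 → [-1.378, 2.277].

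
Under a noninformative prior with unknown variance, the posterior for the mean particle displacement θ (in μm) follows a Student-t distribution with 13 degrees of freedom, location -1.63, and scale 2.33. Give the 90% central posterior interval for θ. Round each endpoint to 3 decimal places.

The t_13 distribution is symmetric; the 90% interval is -1.63 ± t·2.33 with t_{0.95,13} = 1.771.
Half-width: 1.771 × 2.33 = 4.126.
-1.63 − 4.126 = -5.756; -1.63 + 4.126 = 2.496.

[-5.756, 2.496]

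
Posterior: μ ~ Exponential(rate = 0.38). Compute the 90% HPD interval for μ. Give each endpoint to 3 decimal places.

[0.000, 6.059]

The exponential density is strictly decreasing on [0, ∞), so the HPD interval is anchored at 0: [0, q] with P(μ ≤ q) = 0.90.
q = −ln(1 − 0.90) / 0.38 = 2.3026 / 0.38 = 6.059.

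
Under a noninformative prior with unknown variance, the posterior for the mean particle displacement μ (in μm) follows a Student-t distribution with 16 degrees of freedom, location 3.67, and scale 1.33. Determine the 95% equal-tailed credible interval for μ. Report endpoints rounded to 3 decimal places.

The t_16 distribution is symmetric; the 95% interval is 3.67 ± t·1.33 with t_{0.975,16} = 2.120.
Half-width: 2.120 × 1.33 = 2.819.
3.67 − 2.819 = 0.851; 3.67 + 2.819 = 6.489.

[0.851, 6.489]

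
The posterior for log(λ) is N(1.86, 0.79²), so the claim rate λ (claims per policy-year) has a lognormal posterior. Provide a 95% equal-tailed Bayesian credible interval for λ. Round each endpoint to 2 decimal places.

[1.37, 30.22]

On the log scale the 95% interval is 1.86 ± 1.960 × 0.79 = [0.3116, 3.4084].
Exponentiate: [e^0.3116, e^3.4084] = [1.37, 30.22].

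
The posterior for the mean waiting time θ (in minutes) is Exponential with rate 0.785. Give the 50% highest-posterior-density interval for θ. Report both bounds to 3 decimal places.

[0.000, 0.883]

The exponential density is strictly decreasing on [0, ∞), so the HPD interval is anchored at 0: [0, q] with P(θ ≤ q) = 0.50.
q = −ln(1 − 0.50) / 0.785 = 0.6931 / 0.785 = 0.883.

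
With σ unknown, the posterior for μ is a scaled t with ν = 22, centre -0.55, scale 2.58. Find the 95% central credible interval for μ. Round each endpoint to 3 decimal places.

The t_22 distribution is symmetric; the 95% interval is -0.55 ± t·2.58 with t_{0.975,22} = 2.074.
Half-width: 2.074 × 2.58 = 5.351.
-0.55 − 5.351 = -5.901; -0.55 + 5.351 = 4.801.

[-5.901, 4.801]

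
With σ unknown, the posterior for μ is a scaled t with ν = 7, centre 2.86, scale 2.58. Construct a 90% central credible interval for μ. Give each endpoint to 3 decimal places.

The t_7 distribution is symmetric; the 90% interval is 2.86 ± t·2.58 with t_{0.95,7} = 1.895.
Half-width: 1.895 × 2.58 = 4.888.
2.86 − 4.888 = -2.028; 2.86 + 4.888 = 7.748.

[-2.028, 7.748]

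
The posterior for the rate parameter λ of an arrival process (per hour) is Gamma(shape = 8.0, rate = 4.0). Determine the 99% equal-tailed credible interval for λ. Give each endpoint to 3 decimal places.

Posterior: Gamma(shape 8.0, rate 4.0).
Equal-tailed 99% interval: Gamma(8.0, 4.0) quantiles at 0.005 and 0.995.
Posterior mean ≈ 2.000, SD ≈ 0.707; a Normal approximation gives roughly [0.179, 3.821].
Exact: lower = 0.643; upper = 4.283.

[0.643, 4.283]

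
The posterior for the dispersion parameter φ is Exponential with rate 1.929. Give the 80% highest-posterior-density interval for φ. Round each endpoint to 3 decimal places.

[0.000, 0.834]

The exponential density is strictly decreasing on [0, ∞), so the HPD interval is anchored at 0: [0, q] with P(φ ≤ q) = 0.80.
q = −ln(1 − 0.80) / 1.929 = 1.6094 / 1.929 = 0.834.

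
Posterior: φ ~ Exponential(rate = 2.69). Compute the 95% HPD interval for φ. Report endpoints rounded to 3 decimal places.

The exponential density is strictly decreasing on [0, ∞), so the HPD interval is anchored at 0: [0, q] with P(φ ≤ q) = 0.95.
q = −ln(1 − 0.95) / 2.69 = 2.9957 / 2.69 = 1.114.

[0.000, 1.114]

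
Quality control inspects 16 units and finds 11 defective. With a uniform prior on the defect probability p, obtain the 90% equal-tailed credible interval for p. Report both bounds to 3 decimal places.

[0.478, 0.834]

Posterior: Beta(1+11, 1+5) = Beta(12, 6).
Equal-tailed 90% interval: the 0.05 and 0.95 quantiles of Beta(12, 6).
Posterior mean ≈ 0.667, SD ≈ 0.108; a Normal approximation gives roughly [0.489, 0.845].
Exact: F⁻¹(0.05) = 0.478; F⁻¹(0.95) = 0.834.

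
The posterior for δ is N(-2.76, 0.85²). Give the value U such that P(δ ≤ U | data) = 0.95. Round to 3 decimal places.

Need U with P(δ ≤ U) = 0.95: U = -2.76 + z_{0.05}·0.85.
z = 1.645; U = -2.76 + 1.645 × 0.85 = -1.362.

-1.362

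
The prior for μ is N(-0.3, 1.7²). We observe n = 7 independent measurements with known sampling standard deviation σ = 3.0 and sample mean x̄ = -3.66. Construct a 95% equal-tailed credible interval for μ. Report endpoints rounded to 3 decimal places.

Posterior precision = 1/1.7² + 7/3.0² = 0.3460 + 0.7778 = 1.1238, so posterior SD = 0.9433.
Posterior mean = (-0.3/1.7² + 7·-3.66/3.0²) / 1.1238 = -2.6254.
Interval: -2.6254 ± 1.960 × 0.9433 → [-4.474, -0.777].

[-4.474, -0.777]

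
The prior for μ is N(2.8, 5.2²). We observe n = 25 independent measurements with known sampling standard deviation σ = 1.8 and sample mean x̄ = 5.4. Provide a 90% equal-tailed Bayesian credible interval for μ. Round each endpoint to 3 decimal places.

[4.797, 5.978]

Posterior precision = 1/5.2² + 25/1.8² = 0.0370 + 7.7160 = 7.7530, so posterior SD = 0.3591.
Posterior mean = (2.8/5.2² + 25·5.4/1.8²) / 7.7530 = 5.3876.
Interval: 5.3876 ± 1.645 × 0.3591 → [4.797, 5.978].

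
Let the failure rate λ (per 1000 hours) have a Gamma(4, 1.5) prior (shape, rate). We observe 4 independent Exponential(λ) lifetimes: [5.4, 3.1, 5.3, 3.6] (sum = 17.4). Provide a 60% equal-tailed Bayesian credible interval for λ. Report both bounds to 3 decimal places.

[0.295, 0.541]

Posterior: Gamma(4+4, 1.5+17.4) = Gamma(8, 18.9) (shape, rate).
Equal-tailed 60% interval: Gamma(8, 18.9) quantiles at 0.2 and 0.8.
Posterior mean ≈ 0.423, SD ≈ 0.150; a Normal approximation gives roughly [0.297, 0.549].
Exact: lower = 0.295; upper = 0.541.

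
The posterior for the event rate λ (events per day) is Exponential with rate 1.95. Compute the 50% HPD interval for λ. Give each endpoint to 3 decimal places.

[0.000, 0.355]

The exponential density is strictly decreasing on [0, ∞), so the HPD interval is anchored at 0: [0, q] with P(λ ≤ q) = 0.50.
q = −ln(1 − 0.50) / 1.95 = 0.6931 / 1.95 = 0.355.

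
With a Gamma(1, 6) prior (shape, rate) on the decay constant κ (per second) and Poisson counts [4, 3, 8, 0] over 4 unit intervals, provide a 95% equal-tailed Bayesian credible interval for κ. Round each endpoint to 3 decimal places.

Posterior: Gamma(1+15, 6+4) = Gamma(16, 10) (shape, rate).
Equal-tailed 95% interval: Gamma(16, 10) quantiles at 0.025 and 0.975.
Posterior mean ≈ 1.600, SD ≈ 0.400; a Normal approximation gives roughly [0.816, 2.384].
Exact: lower = 0.915; upper = 2.474.

[0.915, 2.474]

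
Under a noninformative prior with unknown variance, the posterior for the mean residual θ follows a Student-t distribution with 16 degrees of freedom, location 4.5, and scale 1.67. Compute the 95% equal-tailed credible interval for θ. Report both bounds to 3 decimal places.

The t_16 distribution is symmetric; the 95% interval is 4.5 ± t·1.67 with t_{0.975,16} = 2.120.
Half-width: 2.120 × 1.67 = 3.540.
4.5 − 3.540 = 0.960; 4.5 + 3.540 = 8.040.

[0.960, 8.040]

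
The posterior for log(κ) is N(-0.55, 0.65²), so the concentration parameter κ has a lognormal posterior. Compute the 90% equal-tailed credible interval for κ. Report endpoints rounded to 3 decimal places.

On the log scale the 90% interval is -0.55 ± 1.645 × 0.65 = [-1.6192, 0.5192].
Exponentiate: [e^-1.6192, e^0.5192] = [0.198, 1.681].

[0.198, 1.681]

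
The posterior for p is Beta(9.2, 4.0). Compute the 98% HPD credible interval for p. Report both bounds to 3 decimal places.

[0.407, 0.940]

The posterior is unimodal and skewed, so the HPD interval has equal density at both endpoints and is the shortest 98% interval.
Solving f(0.407) = f(0.940) with F(0.940) − F(0.407) = 0.98 gives [0.407, 0.940].
For comparison, the equal-tailed interval is [0.385, 0.925]; the HPD is narrower and shifted toward the mode.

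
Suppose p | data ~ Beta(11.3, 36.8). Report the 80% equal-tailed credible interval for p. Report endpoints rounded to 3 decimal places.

[0.160, 0.315]

Posterior: Beta(11.3, 36.8).
Equal-tailed 80% interval: the 0.1 and 0.9 quantiles of Beta(11.3, 36.8).
Posterior mean ≈ 0.235, SD ≈ 0.061; a Normal approximation gives roughly [0.157, 0.312].
Exact: F⁻¹(0.1) = 0.160; F⁻¹(0.9) = 0.315.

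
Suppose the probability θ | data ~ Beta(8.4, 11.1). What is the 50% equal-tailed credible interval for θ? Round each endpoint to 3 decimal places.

[0.353, 0.506]

Posterior: Beta(8.4, 11.1).
Equal-tailed 50% interval: the 0.25 and 0.75 quantiles of Beta(8.4, 11.1).
Posterior mean ≈ 0.431, SD ≈ 0.109; a Normal approximation gives roughly [0.357, 0.505].
Exact: F⁻¹(0.25) = 0.353; F⁻¹(0.75) = 0.506.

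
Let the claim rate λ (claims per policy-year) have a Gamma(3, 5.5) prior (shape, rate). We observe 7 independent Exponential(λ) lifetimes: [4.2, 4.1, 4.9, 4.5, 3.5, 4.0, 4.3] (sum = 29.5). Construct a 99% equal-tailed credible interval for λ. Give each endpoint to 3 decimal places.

Posterior: Gamma(3+7, 5.5+29.5) = Gamma(10, 35.0) (shape, rate).
Equal-tailed 99% interval: Gamma(10, 35.0) quantiles at 0.005 and 0.995.
Posterior mean ≈ 0.286, SD ≈ 0.090; a Normal approximation gives roughly [0.053, 0.518].
Exact: lower = 0.106; upper = 0.571.

[0.106, 0.571]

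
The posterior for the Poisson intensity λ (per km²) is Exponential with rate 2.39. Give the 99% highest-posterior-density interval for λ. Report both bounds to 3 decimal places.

The exponential density is strictly decreasing on [0, ∞), so the HPD interval is anchored at 0: [0, q] with P(λ ≤ q) = 0.99.
q = −ln(1 − 0.99) / 2.39 = 4.6052 / 2.39 = 1.927.

[0.000, 1.927]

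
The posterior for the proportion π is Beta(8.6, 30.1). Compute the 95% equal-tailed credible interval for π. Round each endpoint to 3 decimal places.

[0.108, 0.364]

Posterior: Beta(8.6, 30.1).
Equal-tailed 95% interval: the 0.025 and 0.975 quantiles of Beta(8.6, 30.1).
Posterior mean ≈ 0.222, SD ≈ 0.066; a Normal approximation gives roughly [0.093, 0.352].
Exact: F⁻¹(0.025) = 0.108; F⁻¹(0.975) = 0.364.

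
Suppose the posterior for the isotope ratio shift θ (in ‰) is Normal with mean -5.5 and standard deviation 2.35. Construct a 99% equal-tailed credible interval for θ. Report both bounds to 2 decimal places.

[-11.55, 0.55]

The posterior is symmetric, so the 99% equal-tailed interval is θ = -5.5 ± z·2.35 with z = 2.576.
Half-width: 2.576 × 2.35 = 6.05.
-5.5 − 6.05 = -11.55; -5.5 + 6.05 = 0.55.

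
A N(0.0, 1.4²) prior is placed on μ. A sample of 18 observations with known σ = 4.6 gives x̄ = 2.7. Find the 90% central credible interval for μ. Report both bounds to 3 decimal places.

Posterior precision = 1/1.4² + 18/4.6² = 0.5102 + 0.8507 = 1.3609, so posterior SD = 0.8572.
Posterior mean = (0.0/1.4² + 18·2.7/4.6²) / 1.3609 = 1.6877.
Interval: 1.6877 ± 1.645 × 0.8572 → [0.278, 3.098].

[0.278, 3.098]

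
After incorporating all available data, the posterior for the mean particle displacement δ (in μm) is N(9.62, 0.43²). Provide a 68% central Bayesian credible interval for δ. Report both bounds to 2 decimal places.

[9.19, 10.05]

The posterior is symmetric, so the 68% equal-tailed interval is δ = 9.62 ± z·0.43 with z = 0.994.
Half-width: 0.994 × 0.43 = 0.43.
9.62 − 0.43 = 9.19; 9.62 + 0.43 = 10.05.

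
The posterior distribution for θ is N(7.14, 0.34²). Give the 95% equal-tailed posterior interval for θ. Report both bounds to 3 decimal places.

The posterior is symmetric, so the 95% equal-tailed interval is θ = 7.14 ± z·0.34 with z = 1.960.
Half-width: 1.960 × 0.34 = 0.666.
7.14 − 0.666 = 6.474; 7.14 + 0.666 = 7.806.

[6.474, 7.806]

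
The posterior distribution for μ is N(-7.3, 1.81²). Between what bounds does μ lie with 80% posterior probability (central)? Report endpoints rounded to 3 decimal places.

[-9.620, -4.980]

The posterior is symmetric, so the 80% equal-tailed interval is μ = -7.3 ± z·1.81 with z = 1.282.
Half-width: 1.282 × 1.81 = 2.320.
-7.3 − 2.320 = -9.620; -7.3 + 2.320 = -4.980.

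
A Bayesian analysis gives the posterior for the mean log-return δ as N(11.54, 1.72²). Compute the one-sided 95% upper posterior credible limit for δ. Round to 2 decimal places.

14.37

Need U with P(δ ≤ U) = 0.95: U = 11.54 + z_{0.05}·1.72.
z = 1.645; U = 11.54 + 1.645 × 1.72 = 14.37.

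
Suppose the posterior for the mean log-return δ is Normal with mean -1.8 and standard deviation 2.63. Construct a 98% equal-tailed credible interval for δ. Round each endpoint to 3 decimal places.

[-7.918, 4.318]

The posterior is symmetric, so the 98% equal-tailed interval is δ = -1.8 ± z·2.63 with z = 2.326.
Half-width: 2.326 × 2.63 = 6.118.
-1.8 − 6.118 = -7.918; -1.8 + 6.118 = 4.318.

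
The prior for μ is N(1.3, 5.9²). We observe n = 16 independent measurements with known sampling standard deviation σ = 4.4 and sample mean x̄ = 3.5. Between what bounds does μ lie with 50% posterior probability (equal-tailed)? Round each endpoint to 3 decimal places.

[2.697, 4.155]

Posterior precision = 1/5.9² + 16/4.4² = 0.0287 + 0.8264 = 0.8552, so posterior SD = 1.0814.
Posterior mean = (1.3/5.9² + 16·3.5/4.4²) / 0.8552 = 3.4261.
Interval: 3.4261 ± 0.674 × 1.0814 → [2.697, 4.155].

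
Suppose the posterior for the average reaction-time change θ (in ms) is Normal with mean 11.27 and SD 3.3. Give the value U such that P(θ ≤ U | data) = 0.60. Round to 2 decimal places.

12.11

Need U with P(θ ≤ U) = 0.60: U = 11.27 + z_{0.4}·3.3.
z = 0.253; U = 11.27 + 0.253 × 3.3 = 12.11.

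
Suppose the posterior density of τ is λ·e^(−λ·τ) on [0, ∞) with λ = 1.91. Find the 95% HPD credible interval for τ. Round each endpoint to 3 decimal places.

[0.000, 1.568]

The exponential density is strictly decreasing on [0, ∞), so the HPD interval is anchored at 0: [0, q] with P(τ ≤ q) = 0.95.
q = −ln(1 − 0.95) / 1.91 = 2.9957 / 1.91 = 1.568.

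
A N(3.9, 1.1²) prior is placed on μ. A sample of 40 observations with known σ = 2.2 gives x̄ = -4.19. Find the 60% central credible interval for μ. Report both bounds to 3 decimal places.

[-3.734, -3.175]

Posterior precision = 1/1.1² + 40/2.2² = 0.8264 + 8.2645 = 9.0909, so posterior SD = 0.3317.
Posterior mean = (3.9/1.1² + 40·-4.19/2.2²) / 9.0909 = -3.4545.
Interval: -3.4545 ± 0.842 × 0.3317 → [-3.734, -3.175].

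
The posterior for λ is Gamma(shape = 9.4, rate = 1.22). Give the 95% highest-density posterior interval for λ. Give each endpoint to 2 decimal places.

[3.19, 12.71]

The posterior is unimodal and skewed, so the HPD interval has equal density at both endpoints and is the shortest 95% interval.
Solving f(3.19) = f(12.71) with F(12.71) − F(3.19) = 0.95 gives [3.19, 12.71].
For comparison, the equal-tailed interval is [3.59, 13.36]; the HPD is narrower and shifted toward the mode.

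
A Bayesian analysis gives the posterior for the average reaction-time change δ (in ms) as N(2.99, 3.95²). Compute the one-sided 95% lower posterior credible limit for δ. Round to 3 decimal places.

Need L with P(δ ≥ L) = 0.95: L = 2.99 − z_{0.05}·3.95.
z = 1.645; L = 2.99 − 1.645 × 3.95 = -3.507.

-3.507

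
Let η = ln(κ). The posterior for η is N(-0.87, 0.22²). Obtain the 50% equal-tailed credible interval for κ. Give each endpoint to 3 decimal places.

[0.361, 0.486]

On the log scale the 50% interval is -0.87 ± 0.674 × 0.22 = [-1.0184, -0.7216].
Exponentiate: [e^-1.0184, e^-0.7216] = [0.361, 0.486].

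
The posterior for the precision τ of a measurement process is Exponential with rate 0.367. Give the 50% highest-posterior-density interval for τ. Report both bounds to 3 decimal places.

[0.000, 1.889]

The exponential density is strictly decreasing on [0, ∞), so the HPD interval is anchored at 0: [0, q] with P(τ ≤ q) = 0.50.
q = −ln(1 − 0.50) / 0.367 = 0.6931 / 0.367 = 1.889.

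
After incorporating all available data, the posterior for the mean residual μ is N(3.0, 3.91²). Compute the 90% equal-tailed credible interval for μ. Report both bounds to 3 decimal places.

[-3.431, 9.431]

The posterior is symmetric, so the 90% equal-tailed interval is μ = 3.0 ± z·3.91 with z = 1.645.
Half-width: 1.645 × 3.91 = 6.431.
3.0 − 6.431 = -3.431; 3.0 + 6.431 = 9.431.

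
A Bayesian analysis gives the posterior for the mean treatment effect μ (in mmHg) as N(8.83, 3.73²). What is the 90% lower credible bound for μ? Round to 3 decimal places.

Need L with P(μ ≥ L) = 0.90: L = 8.83 − z_{0.1}·3.73.
z = 1.282; L = 8.83 − 1.282 × 3.73 = 4.050.

4.050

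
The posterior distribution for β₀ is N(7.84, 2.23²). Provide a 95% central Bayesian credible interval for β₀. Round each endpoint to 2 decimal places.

The posterior is symmetric, so the 95% equal-tailed interval is β₀ = 7.84 ± z·2.23 with z = 1.960.
Half-width: 1.960 × 2.23 = 4.37.
7.84 − 4.37 = 3.47; 7.84 + 4.37 = 12.21.

[3.47, 12.21]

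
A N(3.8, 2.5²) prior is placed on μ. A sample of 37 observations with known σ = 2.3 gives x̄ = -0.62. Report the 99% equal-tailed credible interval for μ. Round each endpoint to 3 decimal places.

Posterior precision = 1/2.5² + 37/2.3² = 0.1600 + 6.9943 = 7.1543, so posterior SD = 0.3739.
Posterior mean = (3.8/2.5² + 37·-0.62/2.3²) / 7.1543 = -0.5212.
Interval: -0.5212 ± 2.576 × 0.3739 → [-1.484, 0.442].

[-1.484, 0.442]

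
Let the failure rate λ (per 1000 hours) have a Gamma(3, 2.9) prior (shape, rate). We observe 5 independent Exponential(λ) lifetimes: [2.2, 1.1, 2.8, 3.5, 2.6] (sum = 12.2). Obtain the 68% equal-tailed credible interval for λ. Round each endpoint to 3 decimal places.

[0.347, 0.712]

Posterior: Gamma(3+5, 2.9+12.2) = Gamma(8, 15.1) (shape, rate).
Equal-tailed 68% interval: Gamma(8, 15.1) quantiles at 0.16 and 0.84.
Posterior mean ≈ 0.530, SD ≈ 0.187; a Normal approximation gives roughly [0.344, 0.716].
Exact: lower = 0.347; upper = 0.712.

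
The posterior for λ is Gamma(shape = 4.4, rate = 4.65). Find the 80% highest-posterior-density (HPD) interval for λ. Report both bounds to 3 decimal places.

The posterior is unimodal and skewed, so the HPD interval has equal density at both endpoints and is the shortest 80% interval.
Solving f(0.326) = f(1.382) with F(1.382) − F(0.326) = 0.80 gives [0.326, 1.382].
For comparison, the equal-tailed interval is [0.433, 1.551]; the HPD is narrower and shifted toward the mode.

[0.326, 1.382]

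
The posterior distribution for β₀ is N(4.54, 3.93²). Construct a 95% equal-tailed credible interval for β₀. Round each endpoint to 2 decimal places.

The posterior is symmetric, so the 95% equal-tailed interval is β₀ = 4.54 ± z·3.93 with z = 1.960.
Half-width: 1.960 × 3.93 = 7.70.
4.54 − 7.70 = -3.16; 4.54 + 7.70 = 12.24.

[-3.16, 12.24]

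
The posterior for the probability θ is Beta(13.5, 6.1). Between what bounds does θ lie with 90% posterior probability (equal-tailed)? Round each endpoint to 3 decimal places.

[0.510, 0.845]

Posterior: Beta(13.5, 6.1).
Equal-tailed 90% interval: the 0.05 and 0.95 quantiles of Beta(13.5, 6.1).
Posterior mean ≈ 0.689, SD ≈ 0.102; a Normal approximation gives roughly [0.521, 0.857].
Exact: F⁻¹(0.05) = 0.510; F⁻¹(0.95) = 0.845.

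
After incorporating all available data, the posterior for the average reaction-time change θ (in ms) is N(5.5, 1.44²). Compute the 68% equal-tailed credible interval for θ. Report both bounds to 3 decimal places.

The posterior is symmetric, so the 68% equal-tailed interval is θ = 5.5 ± z·1.44 with z = 0.994.
Half-width: 0.994 × 1.44 = 1.432.
5.5 − 1.432 = 4.068; 5.5 + 1.432 = 6.932.

[4.068, 6.932]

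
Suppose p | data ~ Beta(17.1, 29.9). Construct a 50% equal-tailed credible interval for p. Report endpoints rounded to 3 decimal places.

[0.315, 0.410]

Posterior: Beta(17.1, 29.9).
Equal-tailed 50% interval: the 0.25 and 0.75 quantiles of Beta(17.1, 29.9).
Posterior mean ≈ 0.364, SD ≈ 0.069; a Normal approximation gives roughly [0.317, 0.411].
Exact: F⁻¹(0.25) = 0.315; F⁻¹(0.75) = 0.410.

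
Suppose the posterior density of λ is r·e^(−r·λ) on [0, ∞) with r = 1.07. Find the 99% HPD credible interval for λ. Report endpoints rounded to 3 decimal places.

The exponential density is strictly decreasing on [0, ∞), so the HPD interval is anchored at 0: [0, q] with P(λ ≤ q) = 0.99.
q = −ln(1 − 0.99) / 1.07 = 4.6052 / 1.07 = 4.304.

[0.000, 4.304]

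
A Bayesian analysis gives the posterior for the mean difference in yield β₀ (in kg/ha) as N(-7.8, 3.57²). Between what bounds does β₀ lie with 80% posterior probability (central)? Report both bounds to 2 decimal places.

The posterior is symmetric, so the 80% equal-tailed interval is β₀ = -7.8 ± z·3.57 with z = 1.282.
Half-width: 1.282 × 3.57 = 4.58.
-7.8 − 4.58 = -12.38; -7.8 + 4.58 = -3.22.

[-12.38, -3.22]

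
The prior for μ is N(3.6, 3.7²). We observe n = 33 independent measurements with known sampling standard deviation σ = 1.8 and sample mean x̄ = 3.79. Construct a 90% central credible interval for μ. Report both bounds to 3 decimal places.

Posterior precision = 1/3.7² + 33/1.8² = 0.0730 + 10.1852 = 10.2582, so posterior SD = 0.3122.
Posterior mean = (3.6/3.7² + 33·3.79/1.8²) / 10.2582 = 3.7886.
Interval: 3.7886 ± 1.645 × 0.3122 → [3.275, 4.302].

[3.275, 4.302]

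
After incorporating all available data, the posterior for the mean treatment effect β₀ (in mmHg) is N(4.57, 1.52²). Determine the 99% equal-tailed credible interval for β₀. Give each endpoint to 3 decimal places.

[0.655, 8.485]

The posterior is symmetric, so the 99% equal-tailed interval is β₀ = 4.57 ± z·1.52 with z = 2.576.
Half-width: 2.576 × 1.52 = 3.915.
4.57 − 3.915 = 0.655; 4.57 + 3.915 = 8.485.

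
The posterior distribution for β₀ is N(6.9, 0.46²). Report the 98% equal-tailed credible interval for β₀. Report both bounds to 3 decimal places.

The posterior is symmetric, so the 98% equal-tailed interval is β₀ = 6.9 ± z·0.46 with z = 2.326.
Half-width: 2.326 × 0.46 = 1.070.
6.9 − 1.070 = 5.830; 6.9 + 1.070 = 7.970.

[5.830, 7.970]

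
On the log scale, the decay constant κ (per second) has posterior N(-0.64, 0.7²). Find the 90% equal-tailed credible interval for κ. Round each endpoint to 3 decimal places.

On the log scale the 90% interval is -0.64 ± 1.645 × 0.7 = [-1.7914, 0.5114].
Exponentiate: [e^-1.7914, e^0.5114] = [0.167, 1.668].

[0.167, 1.668]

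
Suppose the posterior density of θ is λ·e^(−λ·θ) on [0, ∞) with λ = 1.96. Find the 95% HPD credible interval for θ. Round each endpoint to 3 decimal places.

[0.000, 1.528]

The exponential density is strictly decreasing on [0, ∞), so the HPD interval is anchored at 0: [0, q] with P(θ ≤ q) = 0.95.
q = −ln(1 − 0.95) / 1.96 = 2.9957 / 1.96 = 1.528.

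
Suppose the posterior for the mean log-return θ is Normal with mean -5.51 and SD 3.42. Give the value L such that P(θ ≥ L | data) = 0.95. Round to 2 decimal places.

-11.14

Need L with P(θ ≥ L) = 0.95: L = -5.51 − z_{0.05}·3.42.
z = 1.645; L = -5.51 − 1.645 × 3.42 = -11.14.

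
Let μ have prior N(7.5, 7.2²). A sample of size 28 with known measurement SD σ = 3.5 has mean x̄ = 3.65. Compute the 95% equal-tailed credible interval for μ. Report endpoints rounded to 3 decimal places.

[2.391, 4.973]

Posterior precision = 1/7.2² + 28/3.5² = 0.0193 + 2.2857 = 2.3050, so posterior SD = 0.6587.
Posterior mean = (7.5/7.2² + 28·3.65/3.5²) / 2.3050 = 3.6822.
Interval: 3.6822 ± 1.960 × 0.6587 → [2.391, 4.973].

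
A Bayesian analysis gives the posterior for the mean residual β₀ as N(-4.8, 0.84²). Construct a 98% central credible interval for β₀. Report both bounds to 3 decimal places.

[-6.754, -2.846]

The posterior is symmetric, so the 98% equal-tailed interval is β₀ = -4.8 ± z·0.84 with z = 2.326.
Half-width: 2.326 × 0.84 = 1.954.
-4.8 − 1.954 = -6.754; -4.8 + 1.954 = -2.846.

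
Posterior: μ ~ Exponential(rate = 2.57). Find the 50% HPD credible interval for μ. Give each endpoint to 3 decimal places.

The exponential density is strictly decreasing on [0, ∞), so the HPD interval is anchored at 0: [0, q] with P(μ ≤ q) = 0.50.
q = −ln(1 − 0.50) / 2.57 = 0.6931 / 2.57 = 0.270.

[0.000, 0.270]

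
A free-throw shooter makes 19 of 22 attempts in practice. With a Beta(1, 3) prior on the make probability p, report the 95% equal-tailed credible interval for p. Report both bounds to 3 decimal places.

Posterior: Beta(1+19, 3+3) = Beta(20, 6).
Equal-tailed 95% interval: the 0.025 and 0.975 quantiles of Beta(20, 6).
Posterior mean ≈ 0.769, SD ≈ 0.081; a Normal approximation gives roughly [0.610, 0.928].
Exact: F⁻¹(0.025) = 0.593; F⁻¹(0.975) = 0.906.

[0.593, 0.906]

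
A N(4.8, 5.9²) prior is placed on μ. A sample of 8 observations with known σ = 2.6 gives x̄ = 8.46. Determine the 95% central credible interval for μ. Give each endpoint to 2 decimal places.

Posterior precision = 1/5.9² + 8/2.6² = 0.0287 + 1.1834 = 1.2122, so posterior SD = 0.9083.
Posterior mean = (4.8/5.9² + 8·8.46/2.6²) / 1.2122 = 8.3733.
Interval: 8.3733 ± 1.960 × 0.9083 → [6.59, 10.15].

[6.59, 10.15]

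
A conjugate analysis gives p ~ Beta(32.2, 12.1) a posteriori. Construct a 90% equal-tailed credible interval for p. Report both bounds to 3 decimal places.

Posterior: Beta(32.2, 12.1).
Equal-tailed 90% interval: the 0.05 and 0.95 quantiles of Beta(32.2, 12.1).
Posterior mean ≈ 0.727, SD ≈ 0.066; a Normal approximation gives roughly [0.618, 0.836].
Exact: F⁻¹(0.05) = 0.612; F⁻¹(0.95) = 0.830.

[0.612, 0.830]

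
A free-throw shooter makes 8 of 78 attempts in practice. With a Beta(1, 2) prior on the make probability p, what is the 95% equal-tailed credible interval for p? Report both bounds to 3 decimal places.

Posterior: Beta(1+8, 2+70) = Beta(9, 72).
Equal-tailed 95% interval: the 0.025 and 0.975 quantiles of Beta(9, 72).
Posterior mean ≈ 0.111, SD ≈ 0.035; a Normal approximation gives roughly [0.043, 0.179].
Exact: F⁻¹(0.025) = 0.053; F⁻¹(0.975) = 0.188.

[0.053, 0.188]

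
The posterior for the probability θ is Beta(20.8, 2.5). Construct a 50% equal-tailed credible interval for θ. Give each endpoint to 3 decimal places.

Posterior: Beta(20.8, 2.5).
Equal-tailed 50% interval: the 0.25 and 0.75 quantiles of Beta(20.8, 2.5).
Posterior mean ≈ 0.893, SD ≈ 0.063; a Normal approximation gives roughly [0.850, 0.935].
Exact: F⁻¹(0.25) = 0.857; F⁻¹(0.75) = 0.940.

[0.857, 0.940]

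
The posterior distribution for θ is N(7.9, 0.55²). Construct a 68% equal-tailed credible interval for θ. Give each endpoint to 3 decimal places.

The posterior is symmetric, so the 68% equal-tailed interval is θ = 7.9 ± z·0.55 with z = 0.994.
Half-width: 0.994 × 0.55 = 0.547.
7.9 − 0.547 = 7.353; 7.9 + 0.547 = 8.447.

[7.353, 8.447]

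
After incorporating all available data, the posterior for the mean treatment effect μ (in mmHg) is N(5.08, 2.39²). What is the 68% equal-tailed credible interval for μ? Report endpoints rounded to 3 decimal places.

[2.703, 7.457]

The posterior is symmetric, so the 68% equal-tailed interval is μ = 5.08 ± z·2.39 with z = 0.994.
Half-width: 0.994 × 2.39 = 2.377.
5.08 − 2.377 = 2.703; 5.08 + 2.377 = 7.457.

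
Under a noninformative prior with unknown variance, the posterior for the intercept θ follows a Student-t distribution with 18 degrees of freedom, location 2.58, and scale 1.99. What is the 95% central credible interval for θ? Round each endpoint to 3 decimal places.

The t_18 distribution is symmetric; the 95% interval is 2.58 ± t·1.99 with t_{0.975,18} = 2.101.
Half-width: 2.101 × 1.99 = 4.181.
2.58 − 4.181 = -1.601; 2.58 + 4.181 = 6.761.

[-1.601, 6.761]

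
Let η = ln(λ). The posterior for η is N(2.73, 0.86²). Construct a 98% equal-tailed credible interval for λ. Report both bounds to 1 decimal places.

[2.1, 113.4]

On the log scale the 98% interval is 2.73 ± 2.326 × 0.86 = [0.7293, 4.7307].
Exponentiate: [e^0.7293, e^4.7307] = [2.1, 113.4].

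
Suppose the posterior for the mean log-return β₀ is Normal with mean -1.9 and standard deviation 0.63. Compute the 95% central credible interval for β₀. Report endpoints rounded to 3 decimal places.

The posterior is symmetric, so the 95% equal-tailed interval is β₀ = -1.9 ± z·0.63 with z = 1.960.
Half-width: 1.960 × 0.63 = 1.235.
-1.9 − 1.235 = -3.135; -1.9 + 1.235 = -0.665.

[-3.135, -0.665]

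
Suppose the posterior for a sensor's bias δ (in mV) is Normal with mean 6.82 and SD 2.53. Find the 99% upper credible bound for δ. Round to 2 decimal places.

12.71

Need U with P(δ ≤ U) = 0.99: U = 6.82 + z_{0.01}·2.53.
z = 2.326; U = 6.82 + 2.326 × 2.53 = 12.71.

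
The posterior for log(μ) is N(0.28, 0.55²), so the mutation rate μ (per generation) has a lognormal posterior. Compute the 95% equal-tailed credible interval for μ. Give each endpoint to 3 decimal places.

On the log scale the 95% interval is 0.28 ± 1.960 × 0.55 = [-0.7980, 1.3580].
Exponentiate: [e^-0.7980, e^1.3580] = [0.450, 3.888].

[0.450, 3.888]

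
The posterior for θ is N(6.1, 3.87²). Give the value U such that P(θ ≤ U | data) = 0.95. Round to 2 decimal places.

Need U with P(θ ≤ U) = 0.95: U = 6.1 + z_{0.05}·3.87.
z = 1.645; U = 6.1 + 1.645 × 3.87 = 12.47.

12.47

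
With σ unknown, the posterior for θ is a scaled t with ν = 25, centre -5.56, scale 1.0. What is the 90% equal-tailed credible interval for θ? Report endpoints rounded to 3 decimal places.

The t_25 distribution is symmetric; the 90% interval is -5.56 ± t·1.0 with t_{0.95,25} = 1.708.
Half-width: 1.708 × 1.0 = 1.708.
-5.56 − 1.708 = -7.268; -5.56 + 1.708 = -3.852.

[-7.268, -3.852]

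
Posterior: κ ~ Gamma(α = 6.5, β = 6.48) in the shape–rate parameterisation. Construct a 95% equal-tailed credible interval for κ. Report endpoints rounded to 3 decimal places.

Posterior: Gamma(shape 6.5, rate 6.48).
Equal-tailed 95% interval: Gamma(6.5, 6.48) quantiles at 0.025 and 0.975.
Posterior mean ≈ 1.003, SD ≈ 0.393; a Normal approximation gives roughly [0.232, 1.774].
Exact: lower = 0.386; upper = 1.909.

[0.386, 1.909]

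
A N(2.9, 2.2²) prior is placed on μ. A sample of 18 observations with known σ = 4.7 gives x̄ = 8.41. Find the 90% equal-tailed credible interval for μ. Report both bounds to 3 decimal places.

[5.668, 8.923]

Posterior precision = 1/2.2² + 18/4.7² = 0.2066 + 0.8148 = 1.0215, so posterior SD = 0.9894.
Posterior mean = (2.9/2.2² + 18·8.41/4.7²) / 1.0215 = 7.2955.
Interval: 7.2955 ± 1.645 × 0.9894 → [5.668, 8.923].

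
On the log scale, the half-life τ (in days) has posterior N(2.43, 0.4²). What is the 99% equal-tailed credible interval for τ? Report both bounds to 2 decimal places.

On the log scale the 99% interval is 2.43 ± 2.576 × 0.4 = [1.3997, 3.4603].
Exponentiate: [e^1.3997, e^3.4603] = [4.05, 31.83].

[4.05, 31.83]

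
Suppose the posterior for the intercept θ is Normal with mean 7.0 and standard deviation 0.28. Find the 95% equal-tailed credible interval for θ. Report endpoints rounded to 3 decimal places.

[6.451, 7.549]

The posterior is symmetric, so the 95% equal-tailed interval is θ = 7.0 ± z·0.28 with z = 1.960.
Half-width: 1.960 × 0.28 = 0.549.
7.0 − 0.549 = 6.451; 7.0 + 0.549 = 7.549.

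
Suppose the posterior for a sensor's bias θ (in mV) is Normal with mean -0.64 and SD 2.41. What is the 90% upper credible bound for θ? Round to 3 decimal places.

2.449

Need U with P(θ ≤ U) = 0.90: U = -0.64 + z_{0.1}·2.41.
z = 1.282; U = -0.64 + 1.282 × 2.41 = 2.449.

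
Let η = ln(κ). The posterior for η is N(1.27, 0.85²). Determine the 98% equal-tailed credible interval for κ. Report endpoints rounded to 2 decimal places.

[0.49, 25.72]

On the log scale the 98% interval is 1.27 ± 2.326 × 0.85 = [-0.7074, 3.2474].
Exponentiate: [e^-0.7074, e^3.2474] = [0.49, 25.72].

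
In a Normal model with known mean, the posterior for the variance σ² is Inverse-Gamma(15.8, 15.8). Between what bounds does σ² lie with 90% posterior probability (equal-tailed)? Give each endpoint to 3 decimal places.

Inverse-Gamma(15.8, 15.8) quantiles: F⁻¹(0.05) and F⁻¹(0.95).
Equivalently, 1/σ² ~ Gamma(15.8, rate = 15.8); invert its 0.95 and 0.05 quantiles.
Posterior mean ≈ 1.068, SD ≈ 0.287; a Normal approximation gives roughly [0.595, 1.540].
Exact: lower = 0.691; upper = 1.600.

[0.691, 1.600]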